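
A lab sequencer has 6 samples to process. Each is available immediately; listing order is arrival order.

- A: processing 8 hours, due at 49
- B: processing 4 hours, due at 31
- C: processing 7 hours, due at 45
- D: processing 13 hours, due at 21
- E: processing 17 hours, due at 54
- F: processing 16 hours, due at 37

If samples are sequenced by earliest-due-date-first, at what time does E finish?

EDD (increasing due date): D B F C A E.
D: 0→13
B: 13→17
F: 17→33
C: 33→40
A: 40→48
E: 48→65

65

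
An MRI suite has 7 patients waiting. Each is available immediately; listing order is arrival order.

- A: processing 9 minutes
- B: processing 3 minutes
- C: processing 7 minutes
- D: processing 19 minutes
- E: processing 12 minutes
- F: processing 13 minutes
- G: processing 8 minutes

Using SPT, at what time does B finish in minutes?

SPT (increasing processing time): B C G A E F D.
B: 0→3

3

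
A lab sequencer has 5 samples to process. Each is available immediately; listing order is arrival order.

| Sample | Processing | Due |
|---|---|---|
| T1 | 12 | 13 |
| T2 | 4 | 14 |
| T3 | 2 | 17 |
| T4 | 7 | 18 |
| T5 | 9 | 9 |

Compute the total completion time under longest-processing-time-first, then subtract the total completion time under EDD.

11

LPT (decreasing processing time): T1 T5 T4 T2 T3.
T1: 0→12
T5: 12→21
T4: 21→28
T2: 28→32
T3: 32→34
Sum = 12+21+28+32+34 = 127.
EDD (increasing due date): T5 T1 T2 T3 T4.
T5: 0→9
T1: 9→21
T2: 21→25
T3: 25→27
T4: 27→34
Sum = 9+21+25+27+34 = 116.
Difference = 127 − 116 = 11.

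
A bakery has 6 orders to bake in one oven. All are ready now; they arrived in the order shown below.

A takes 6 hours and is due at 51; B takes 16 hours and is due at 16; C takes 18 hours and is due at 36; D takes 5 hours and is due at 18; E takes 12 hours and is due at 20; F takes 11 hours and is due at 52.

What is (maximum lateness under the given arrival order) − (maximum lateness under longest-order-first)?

-13

FIFO (arrival order): A B C D E F.
A: 0→6, due 51, lateness -45
B: 6→22, due 16, lateness 6
C: 22→40, due 36, lateness 4
D: 40→45, due 18, lateness 27
E: 45→57, due 20, lateness 37
F: 57→68, due 52, lateness 16
Maximum = 37.
LPT (decreasing processing time): C B E F A D.
C: 0→18, due 36, lateness -18
B: 18→34, due 16, lateness 18
E: 34→46, due 20, lateness 26
F: 46→57, due 52, lateness 5
A: 57→63, due 51, lateness 12
D: 63→68, due 18, lateness 50
Maximum = 50.
Difference = 37 − 50 = -13.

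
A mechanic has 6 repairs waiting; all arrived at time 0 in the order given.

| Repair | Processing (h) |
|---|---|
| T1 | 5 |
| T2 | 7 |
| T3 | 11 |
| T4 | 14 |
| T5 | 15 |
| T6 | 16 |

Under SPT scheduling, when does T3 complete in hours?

SPT (increasing processing time): T1 T2 T3 T4 T5 T6.
T1: 0→5
T2: 5→12
T3: 12→23

23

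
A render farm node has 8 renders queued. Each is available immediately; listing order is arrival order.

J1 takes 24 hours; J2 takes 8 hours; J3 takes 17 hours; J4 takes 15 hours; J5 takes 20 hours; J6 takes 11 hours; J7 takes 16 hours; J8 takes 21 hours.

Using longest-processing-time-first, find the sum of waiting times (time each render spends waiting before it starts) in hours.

551

LPT (decreasing processing time): J1 J8 J5 J3 J7 J4 J6 J2.
J1: waits 0, runs 0→24
J8: waits 24, runs 24→45
J5: waits 45, runs 45→65
J3: waits 65, runs 65→82
J7: waits 82, runs 82→98
J4: waits 98, runs 98→113
J6: waits 113, runs 113→124
J2: waits 124, runs 124→132
Sum = 0+24+45+65+82+98+113+124 = 551.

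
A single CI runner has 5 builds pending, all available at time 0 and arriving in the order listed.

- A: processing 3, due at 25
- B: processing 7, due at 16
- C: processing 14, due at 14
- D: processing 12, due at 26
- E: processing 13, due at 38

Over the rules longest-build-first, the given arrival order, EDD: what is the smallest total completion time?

122

LPT (decreasing processing time): C E D B A.
C: 0→14
E: 14→27
D: 27→39
B: 39→46
A: 46→49
Sum = 14+27+39+46+49 = 175.
FIFO (arrival order): A B C D E.
A: 0→3
B: 3→10
C: 10→24
D: 24→36
E: 36→49
Sum = 3+10+24+36+49 = 122.
EDD (increasing due date): C B A D E.
C: 0→14
B: 14→21
A: 21→24
D: 24→36
E: 36→49
Sum = 14+21+24+36+49 = 144.
LPT 175, FIFO 122, EDD 144 → minimum 122.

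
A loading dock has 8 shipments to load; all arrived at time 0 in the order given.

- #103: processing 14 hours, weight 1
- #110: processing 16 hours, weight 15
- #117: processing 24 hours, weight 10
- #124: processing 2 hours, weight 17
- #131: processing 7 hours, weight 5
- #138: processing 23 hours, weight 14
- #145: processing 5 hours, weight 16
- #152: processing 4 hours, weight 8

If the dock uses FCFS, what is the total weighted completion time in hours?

5691

FIFO (arrival order): #103 #110 #117 #124 #131 #138 #145 #152.
#103: finishes 14, weight 1, w·C = 14
#110: finishes 30, weight 15, w·C = 450
#117: finishes 54, weight 10, w·C = 540
#124: finishes 56, weight 17, w·C = 952
#131: finishes 63, weight 5, w·C = 315
#138: finishes 86, weight 14, w·C = 1204
#145: finishes 91, weight 16, w·C = 1456
#152: finishes 95, weight 8, w·C = 760
Sum = 14+450+540+952+315+1204+1456+760 = 5691.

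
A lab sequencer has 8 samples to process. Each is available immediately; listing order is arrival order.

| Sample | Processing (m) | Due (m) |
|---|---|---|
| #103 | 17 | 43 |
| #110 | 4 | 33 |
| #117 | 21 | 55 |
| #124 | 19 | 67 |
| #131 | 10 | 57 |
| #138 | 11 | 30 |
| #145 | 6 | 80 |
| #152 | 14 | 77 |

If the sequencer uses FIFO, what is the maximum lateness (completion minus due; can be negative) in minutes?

FIFO (arrival order): #103 #110 #117 #124 #131 #138 #145 #152.
#103: 0→17, due 43, lateness -26
#110: 17→21, due 33, lateness -12
#117: 21→42, due 55, lateness -13
#124: 42→61, due 67, lateness -6
#131: 61→71, due 57, lateness 14
#138: 71→82, due 30, lateness 52
#145: 82→88, due 80, lateness 8
#152: 88→102, due 77, lateness 25
Maximum = 52.

52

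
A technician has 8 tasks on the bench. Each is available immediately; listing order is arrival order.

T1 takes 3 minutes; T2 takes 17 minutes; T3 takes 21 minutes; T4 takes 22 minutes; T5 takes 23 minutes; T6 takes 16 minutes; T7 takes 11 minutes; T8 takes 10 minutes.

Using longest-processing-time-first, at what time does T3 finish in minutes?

66

LPT (decreasing processing time): T5 T4 T3 T2 T6 T7 T8 T1.
T5: 0→23
T4: 23→45
T3: 45→66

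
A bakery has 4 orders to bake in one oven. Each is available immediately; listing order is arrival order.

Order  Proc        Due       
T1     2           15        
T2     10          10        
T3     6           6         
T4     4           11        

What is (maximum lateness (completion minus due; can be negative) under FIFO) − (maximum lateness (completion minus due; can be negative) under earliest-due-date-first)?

FIFO (arrival order): T1 T2 T3 T4.
T1: 0→2, due 15, lateness -13
T2: 2→12, due 10, lateness 2
T3: 12→18, due 6, lateness 12
T4: 18→22, due 11, lateness 11
Maximum = 12.
EDD (increasing due date): T3 T2 T4 T1.
T3: 0→6, due 6, lateness 0
T2: 6→16, due 10, lateness 6
T4: 16→20, due 11, lateness 9
T1: 20→22, due 15, lateness 7
Maximum = 9.
Difference = 12 − 9 = 3.

3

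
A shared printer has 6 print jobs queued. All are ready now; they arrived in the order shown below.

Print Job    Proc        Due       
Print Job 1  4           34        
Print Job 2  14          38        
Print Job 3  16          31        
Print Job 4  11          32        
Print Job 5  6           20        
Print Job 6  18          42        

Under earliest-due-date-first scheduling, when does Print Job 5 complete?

6

EDD (increasing due date): Print Job 5 Print Job 3 Print Job 4 Print Job 1 Print Job 2 Print Job 6.
Print Job 5: 0→6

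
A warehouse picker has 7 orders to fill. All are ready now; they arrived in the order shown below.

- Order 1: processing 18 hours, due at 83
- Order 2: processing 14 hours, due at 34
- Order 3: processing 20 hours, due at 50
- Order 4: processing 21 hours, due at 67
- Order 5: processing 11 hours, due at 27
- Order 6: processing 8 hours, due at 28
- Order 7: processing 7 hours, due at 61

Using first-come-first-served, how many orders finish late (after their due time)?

5

FIFO (arrival order): Order 1 Order 2 Order 3 Order 4 Order 5 Order 6 Order 7.
Order 1: 0→18, due 83, tardiness 0
Order 2: 18→32, due 34, tardiness 0
Order 3: 32→52, due 50, tardiness 2
Order 4: 52→73, due 67, tardiness 6
Order 5: 73→84, due 27, tardiness 57
Order 6: 84→92, due 28, tardiness 64
Order 7: 92→99, due 61, tardiness 38
Late orders: 5.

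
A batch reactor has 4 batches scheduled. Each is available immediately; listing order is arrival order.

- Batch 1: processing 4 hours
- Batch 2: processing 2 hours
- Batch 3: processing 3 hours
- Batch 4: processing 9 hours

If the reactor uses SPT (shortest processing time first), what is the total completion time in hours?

34

SPT (increasing processing time): Batch 2 Batch 3 Batch 1 Batch 4.
Batch 2: 0→2
Batch 3: 2→5
Batch 1: 5→9
Batch 4: 9→18
Sum = 2+5+9+18 = 34.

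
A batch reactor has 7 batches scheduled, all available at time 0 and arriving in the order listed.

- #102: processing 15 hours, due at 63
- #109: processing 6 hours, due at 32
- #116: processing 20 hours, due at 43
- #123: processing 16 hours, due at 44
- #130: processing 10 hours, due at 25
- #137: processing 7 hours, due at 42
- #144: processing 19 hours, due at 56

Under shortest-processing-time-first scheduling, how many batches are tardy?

SPT (increasing processing time): #109 #137 #130 #102 #123 #144 #116.
#109: 0→6, due 32, tardiness 0
#137: 6→13, due 42, tardiness 0
#130: 13→23, due 25, tardiness 0
#102: 23→38, due 63, tardiness 0
#123: 38→54, due 44, tardiness 10
#144: 54→73, due 56, tardiness 17
#116: 73→93, due 43, tardiness 50
Late batches: 3.

3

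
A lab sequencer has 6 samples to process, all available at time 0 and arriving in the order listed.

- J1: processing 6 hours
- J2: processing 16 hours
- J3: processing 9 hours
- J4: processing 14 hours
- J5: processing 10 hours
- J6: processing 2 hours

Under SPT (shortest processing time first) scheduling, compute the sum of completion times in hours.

152

SPT (increasing processing time): J6 J1 J3 J5 J4 J2.
J6: 0→2
J1: 2→8
J3: 8→17
J5: 17→27
J4: 27→41
J2: 41→57
Sum = 2+8+17+27+41+57 = 152.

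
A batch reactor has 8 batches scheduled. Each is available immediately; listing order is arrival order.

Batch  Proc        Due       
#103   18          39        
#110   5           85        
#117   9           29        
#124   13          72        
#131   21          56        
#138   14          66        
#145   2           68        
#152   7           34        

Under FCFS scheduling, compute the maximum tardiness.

55

FIFO (arrival order): #103 #110 #117 #124 #131 #138 #145 #152.
#103: 0→18, due 39, tardiness 0
#110: 18→23, due 85, tardiness 0
#117: 23→32, due 29, tardiness 3
#124: 32→45, due 72, tardiness 0
#131: 45→66, due 56, tardiness 10
#138: 66→80, due 66, tardiness 14
#145: 80→82, due 68, tardiness 14
#152: 82→89, due 34, tardiness 55
Maximum = 55.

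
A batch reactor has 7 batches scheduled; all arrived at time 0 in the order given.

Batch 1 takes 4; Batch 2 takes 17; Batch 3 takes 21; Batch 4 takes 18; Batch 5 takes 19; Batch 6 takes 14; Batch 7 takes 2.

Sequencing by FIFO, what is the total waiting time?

299

FIFO (arrival order): Batch 1 Batch 2 Batch 3 Batch 4 Batch 5 Batch 6 Batch 7.
Batch 1: waits 0, runs 0→4
Batch 2: waits 4, runs 4→21
Batch 3: waits 21, runs 21→42
Batch 4: waits 42, runs 42→60
Batch 5: waits 60, runs 60→79
Batch 6: waits 79, runs 79→93
Batch 7: waits 93, runs 93→95
Sum = 0+4+21+42+60+79+93 = 299.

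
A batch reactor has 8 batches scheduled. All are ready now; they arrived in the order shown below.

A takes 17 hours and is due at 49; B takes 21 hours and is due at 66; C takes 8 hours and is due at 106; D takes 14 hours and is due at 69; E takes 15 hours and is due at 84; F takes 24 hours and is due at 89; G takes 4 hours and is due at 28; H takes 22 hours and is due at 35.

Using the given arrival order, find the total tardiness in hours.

175

FIFO (arrival order): A B C D E F G H.
A: 0→17, due 49, tardiness 0
B: 17→38, due 66, tardiness 0
C: 38→46, due 106, tardiness 0
D: 46→60, due 69, tardiness 0
E: 60→75, due 84, tardiness 0
F: 75→99, due 89, tardiness 10
G: 99→103, due 28, tardiness 75
H: 103→125, due 35, tardiness 90
Sum = 0+0+0+0+0+10+75+90 = 175.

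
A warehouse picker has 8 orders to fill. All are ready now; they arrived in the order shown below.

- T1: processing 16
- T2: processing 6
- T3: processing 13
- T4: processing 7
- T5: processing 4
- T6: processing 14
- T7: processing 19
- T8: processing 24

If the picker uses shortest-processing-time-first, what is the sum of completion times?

347

SPT (increasing processing time): T5 T2 T4 T3 T6 T1 T7 T8.
T5: 0→4
T2: 4→10
T4: 10→17
T3: 17→30
T6: 30→44
T1: 44→60
T7: 60→79
T8: 79→103
Sum = 4+10+17+30+44+60+79+103 = 347.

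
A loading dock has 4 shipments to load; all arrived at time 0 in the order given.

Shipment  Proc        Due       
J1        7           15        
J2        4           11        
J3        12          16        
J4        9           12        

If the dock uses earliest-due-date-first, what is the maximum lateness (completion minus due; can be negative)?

EDD (increasing due date): J2 J4 J1 J3.
J2: 0→4, due 11, lateness -7
J4: 4→13, due 12, lateness 1
J1: 13→20, due 15, lateness 5
J3: 20→32, due 16, lateness 16
Maximum = 16.

16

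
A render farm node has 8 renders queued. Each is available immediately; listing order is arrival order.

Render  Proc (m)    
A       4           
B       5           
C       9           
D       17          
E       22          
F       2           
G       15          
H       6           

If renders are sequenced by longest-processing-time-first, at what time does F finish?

LPT (decreasing processing time): E D G C H B A F.
E: 0→22
D: 22→39
G: 39→54
C: 54→63
H: 63→69
B: 69→74
A: 74→78
F: 78→80

80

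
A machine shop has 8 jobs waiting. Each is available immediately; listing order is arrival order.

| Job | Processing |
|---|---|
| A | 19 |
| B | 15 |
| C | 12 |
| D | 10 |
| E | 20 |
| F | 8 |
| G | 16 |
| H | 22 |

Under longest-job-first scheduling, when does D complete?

114

LPT (decreasing processing time): H E A G B C D F.
H: 0→22
E: 22→42
A: 42→61
G: 61→77
B: 77→92
C: 92→104
D: 104→114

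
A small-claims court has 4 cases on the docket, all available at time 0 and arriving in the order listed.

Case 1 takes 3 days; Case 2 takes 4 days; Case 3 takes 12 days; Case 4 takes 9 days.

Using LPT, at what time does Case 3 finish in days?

12

LPT (decreasing processing time): Case 3 Case 4 Case 2 Case 1.
Case 3: 0→12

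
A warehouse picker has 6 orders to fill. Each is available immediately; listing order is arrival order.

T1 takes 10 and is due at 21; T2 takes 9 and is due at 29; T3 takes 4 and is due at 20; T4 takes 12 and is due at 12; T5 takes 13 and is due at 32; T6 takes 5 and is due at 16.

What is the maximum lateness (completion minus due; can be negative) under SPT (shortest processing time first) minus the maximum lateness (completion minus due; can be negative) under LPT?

SPT (increasing processing time): T3 T6 T2 T1 T4 T5.
T3: 0→4, due 20, lateness -16
T6: 4→9, due 16, lateness -7
T2: 9→18, due 29, lateness -11
T1: 18→28, due 21, lateness 7
T4: 28→40, due 12, lateness 28
T5: 40→53, due 32, lateness 21
Maximum = 28.
LPT (decreasing processing time): T5 T4 T1 T2 T6 T3.
T5: 0→13, due 32, lateness -19
T4: 13→25, due 12, lateness 13
T1: 25→35, due 21, lateness 14
T2: 35→44, due 29, lateness 15
T6: 44→49, due 16, lateness 33
T3: 49→53, due 20, lateness 33
Maximum = 33.
Difference = 28 − 33 = -5.

-5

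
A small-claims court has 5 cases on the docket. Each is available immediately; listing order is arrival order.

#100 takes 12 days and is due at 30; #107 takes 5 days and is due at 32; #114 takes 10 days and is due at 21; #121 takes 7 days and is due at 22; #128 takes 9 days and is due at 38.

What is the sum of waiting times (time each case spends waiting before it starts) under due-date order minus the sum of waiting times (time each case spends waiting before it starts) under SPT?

21

EDD (increasing due date): #114 #121 #100 #107 #128.
#114: waits 0, runs 0→10
#121: waits 10, runs 10→17
#100: waits 17, runs 17→29
#107: waits 29, runs 29→34
#128: waits 34, runs 34→43
Sum = 0+10+17+29+34 = 90.
SPT (increasing processing time): #107 #121 #128 #114 #100.
#107: waits 0, runs 0→5
#121: waits 5, runs 5→12
#128: waits 12, runs 12→21
#114: waits 21, runs 21→31
#100: waits 31, runs 31→43
Sum = 0+5+12+21+31 = 69.
Difference = 90 − 69 = 21.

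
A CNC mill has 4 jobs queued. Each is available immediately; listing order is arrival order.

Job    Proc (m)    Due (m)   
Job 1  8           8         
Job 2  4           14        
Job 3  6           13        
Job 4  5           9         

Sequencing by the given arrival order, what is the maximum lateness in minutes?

14

FIFO (arrival order): Job 1 Job 2 Job 3 Job 4.
Job 1: 0→8, due 8, lateness 0
Job 2: 8→12, due 14, lateness -2
Job 3: 12→18, due 13, lateness 5
Job 4: 18→23, due 9, lateness 14
Maximum = 14.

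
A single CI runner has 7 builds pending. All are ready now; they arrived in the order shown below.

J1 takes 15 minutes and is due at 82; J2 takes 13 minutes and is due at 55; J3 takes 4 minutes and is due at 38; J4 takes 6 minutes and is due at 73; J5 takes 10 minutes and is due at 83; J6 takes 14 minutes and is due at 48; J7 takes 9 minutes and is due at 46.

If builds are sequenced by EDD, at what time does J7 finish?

13

EDD (increasing due date): J3 J7 J6 J2 J4 J1 J5.
J3: 0→4
J7: 4→13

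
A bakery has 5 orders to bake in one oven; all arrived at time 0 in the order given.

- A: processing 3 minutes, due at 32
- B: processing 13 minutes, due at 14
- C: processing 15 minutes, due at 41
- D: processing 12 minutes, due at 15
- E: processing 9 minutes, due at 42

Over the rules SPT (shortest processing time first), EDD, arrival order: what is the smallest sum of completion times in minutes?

SPT (increasing processing time): A E D B C.
A: 0→3
E: 3→12
D: 12→24
B: 24→37
C: 37→52
Sum = 3+12+24+37+52 = 128.
EDD (increasing due date): B D A C E.
B: 0→13
D: 13→25
A: 25→28
C: 28→43
E: 43→52
Sum = 13+25+28+43+52 = 161.
FIFO (arrival order): A B C D E.
A: 0→3
B: 3→16
C: 16→31
D: 31→43
E: 43→52
Sum = 3+16+31+43+52 = 145.
SPT 128, EDD 161, FIFO 145 → minimum 128.

128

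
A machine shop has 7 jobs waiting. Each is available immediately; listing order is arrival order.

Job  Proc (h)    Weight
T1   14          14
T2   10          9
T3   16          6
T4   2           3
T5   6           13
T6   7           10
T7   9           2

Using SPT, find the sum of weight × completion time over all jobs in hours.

SPT (increasing processing time): T4 T5 T6 T7 T2 T1 T3.
T4: finishes 2, weight 3, w·C = 6
T5: finishes 8, weight 13, w·C = 104
T6: finishes 15, weight 10, w·C = 150
T7: finishes 24, weight 2, w·C = 48
T2: finishes 34, weight 9, w·C = 306
T1: finishes 48, weight 14, w·C = 672
T3: finishes 64, weight 6, w·C = 384
Sum = 6+104+150+48+306+672+384 = 1670.

1670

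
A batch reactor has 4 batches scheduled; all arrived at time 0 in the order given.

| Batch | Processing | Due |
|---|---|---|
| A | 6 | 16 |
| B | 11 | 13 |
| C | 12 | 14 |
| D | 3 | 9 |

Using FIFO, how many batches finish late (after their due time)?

3

FIFO (arrival order): A B C D.
A: 0→6, due 16, tardiness 0
B: 6→17, due 13, tardiness 4
C: 17→29, due 14, tardiness 15
D: 29→32, due 9, tardiness 23
Late batches: 3.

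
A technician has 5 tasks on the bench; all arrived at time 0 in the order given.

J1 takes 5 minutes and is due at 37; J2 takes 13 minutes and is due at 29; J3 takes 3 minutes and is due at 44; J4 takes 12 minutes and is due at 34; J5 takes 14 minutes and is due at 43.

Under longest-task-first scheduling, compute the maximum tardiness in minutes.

LPT (decreasing processing time): J5 J2 J4 J1 J3.
J5: 0→14, due 43, tardiness 0
J2: 14→27, due 29, tardiness 0
J4: 27→39, due 34, tardiness 5
J1: 39→44, due 37, tardiness 7
J3: 44→47, due 44, tardiness 3
Maximum = 7.

7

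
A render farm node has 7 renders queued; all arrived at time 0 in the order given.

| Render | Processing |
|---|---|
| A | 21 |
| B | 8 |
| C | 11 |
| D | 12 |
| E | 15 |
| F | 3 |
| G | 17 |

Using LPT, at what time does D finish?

LPT (decreasing processing time): A G E D C B F.
A: 0→21
G: 21→38
E: 38→53
D: 53→65

65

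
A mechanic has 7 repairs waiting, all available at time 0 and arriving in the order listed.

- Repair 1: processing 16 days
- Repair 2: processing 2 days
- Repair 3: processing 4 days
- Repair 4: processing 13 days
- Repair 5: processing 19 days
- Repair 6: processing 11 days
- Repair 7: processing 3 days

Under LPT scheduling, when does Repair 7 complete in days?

LPT (decreasing processing time): Repair 5 Repair 1 Repair 4 Repair 6 Repair 3 Repair 7 Repair 2.
Repair 5: 0→19
Repair 1: 19→35
Repair 4: 35→48
Repair 6: 48→59
Repair 3: 59→63
Repair 7: 63→66

66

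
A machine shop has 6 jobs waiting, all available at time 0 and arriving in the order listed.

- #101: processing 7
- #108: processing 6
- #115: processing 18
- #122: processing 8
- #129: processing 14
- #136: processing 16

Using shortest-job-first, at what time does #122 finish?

SPT (increasing processing time): #108 #101 #122 #129 #136 #115.
#108: 0→6
#101: 6→13
#122: 13→21

21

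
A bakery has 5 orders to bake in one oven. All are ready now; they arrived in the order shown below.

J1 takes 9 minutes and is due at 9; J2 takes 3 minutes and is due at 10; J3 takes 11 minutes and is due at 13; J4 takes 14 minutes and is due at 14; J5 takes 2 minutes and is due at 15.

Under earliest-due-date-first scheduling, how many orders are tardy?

4

EDD (increasing due date): J1 J2 J3 J4 J5.
J1: 0→9, due 9, tardiness 0
J2: 9→12, due 10, tardiness 2
J3: 12→23, due 13, tardiness 10
J4: 23→37, due 14, tardiness 23
J5: 37→39, due 15, tardiness 24
Late orders: 4.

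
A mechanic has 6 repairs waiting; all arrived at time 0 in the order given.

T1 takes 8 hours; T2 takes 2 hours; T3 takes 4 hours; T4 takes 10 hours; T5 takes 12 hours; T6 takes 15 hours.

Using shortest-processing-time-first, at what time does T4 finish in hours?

24

SPT (increasing processing time): T2 T3 T1 T4 T5 T6.
T2: 0→2
T3: 2→6
T1: 6→14
T4: 14→24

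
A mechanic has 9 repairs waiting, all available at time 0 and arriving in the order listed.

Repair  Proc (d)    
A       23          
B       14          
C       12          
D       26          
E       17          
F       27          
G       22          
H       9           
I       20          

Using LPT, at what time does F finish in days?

LPT (decreasing processing time): F D A G I E B C H.
F: 0→27

27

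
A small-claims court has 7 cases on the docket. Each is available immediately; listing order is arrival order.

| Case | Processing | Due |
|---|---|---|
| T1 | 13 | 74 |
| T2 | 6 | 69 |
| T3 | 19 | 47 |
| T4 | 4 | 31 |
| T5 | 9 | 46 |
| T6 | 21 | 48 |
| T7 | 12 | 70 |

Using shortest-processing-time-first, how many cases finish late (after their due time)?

2

SPT (increasing processing time): T4 T2 T5 T7 T1 T3 T6.
T4: 0→4, due 31, tardiness 0
T2: 4→10, due 69, tardiness 0
T5: 10→19, due 46, tardiness 0
T7: 19→31, due 70, tardiness 0
T1: 31→44, due 74, tardiness 0
T3: 44→63, due 47, tardiness 16
T6: 63→84, due 48, tardiness 36
Late cases: 2.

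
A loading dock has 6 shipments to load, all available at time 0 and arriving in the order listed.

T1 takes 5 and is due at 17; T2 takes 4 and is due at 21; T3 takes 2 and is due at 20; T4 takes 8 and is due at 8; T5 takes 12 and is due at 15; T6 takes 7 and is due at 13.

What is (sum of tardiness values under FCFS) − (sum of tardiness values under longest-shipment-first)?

-22

FIFO (arrival order): T1 T2 T3 T4 T5 T6.
T1: 0→5, due 17, tardiness 0
T2: 5→9, due 21, tardiness 0
T3: 9→11, due 20, tardiness 0
T4: 11→19, due 8, tardiness 11
T5: 19→31, due 15, tardiness 16
T6: 31→38, due 13, tardiness 25
Sum = 0+0+0+11+16+25 = 52.
LPT (decreasing processing time): T5 T4 T6 T1 T2 T3.
T5: 0→12, due 15, tardiness 0
T4: 12→20, due 8, tardiness 12
T6: 20→27, due 13, tardiness 14
T1: 27→32, due 17, tardiness 15
T2: 32→36, due 21, tardiness 15
T3: 36→38, due 20, tardiness 18
Sum = 0+12+14+15+15+18 = 74.
Difference = 52 − 74 = -22.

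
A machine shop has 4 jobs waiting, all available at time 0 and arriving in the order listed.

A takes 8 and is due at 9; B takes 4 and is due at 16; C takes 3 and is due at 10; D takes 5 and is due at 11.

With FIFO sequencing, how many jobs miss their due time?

FIFO (arrival order): A B C D.
A: 0→8, due 9, tardiness 0
B: 8→12, due 16, tardiness 0
C: 12→15, due 10, tardiness 5
D: 15→20, due 11, tardiness 9
Late jobs: 2.

2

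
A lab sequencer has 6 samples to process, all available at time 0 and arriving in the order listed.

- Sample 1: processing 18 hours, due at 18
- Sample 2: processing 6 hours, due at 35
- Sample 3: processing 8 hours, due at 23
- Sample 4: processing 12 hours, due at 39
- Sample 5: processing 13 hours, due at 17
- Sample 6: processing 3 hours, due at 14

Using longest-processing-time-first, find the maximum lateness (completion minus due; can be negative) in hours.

LPT (decreasing processing time): Sample 1 Sample 5 Sample 4 Sample 3 Sample 2 Sample 6.
Sample 1: 0→18, due 18, lateness 0
Sample 5: 18→31, due 17, lateness 14
Sample 4: 31→43, due 39, lateness 4
Sample 3: 43→51, due 23, lateness 28
Sample 2: 51→57, due 35, lateness 22
Sample 6: 57→60, due 14, lateness 46
Maximum = 46.

46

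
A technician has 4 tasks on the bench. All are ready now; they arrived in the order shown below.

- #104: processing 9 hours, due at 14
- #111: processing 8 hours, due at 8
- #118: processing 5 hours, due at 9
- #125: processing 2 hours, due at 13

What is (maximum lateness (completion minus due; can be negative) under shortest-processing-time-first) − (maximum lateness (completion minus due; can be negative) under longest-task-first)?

-3

SPT (increasing processing time): #125 #118 #111 #104.
#125: 0→2, due 13, lateness -11
#118: 2→7, due 9, lateness -2
#111: 7→15, due 8, lateness 7
#104: 15→24, due 14, lateness 10
Maximum = 10.
LPT (decreasing processing time): #104 #111 #118 #125.
#104: 0→9, due 14, lateness -5
#111: 9→17, due 8, lateness 9
#118: 17→22, due 9, lateness 13
#125: 22→24, due 13, lateness 11
Maximum = 13.
Difference = 10 − 13 = -3.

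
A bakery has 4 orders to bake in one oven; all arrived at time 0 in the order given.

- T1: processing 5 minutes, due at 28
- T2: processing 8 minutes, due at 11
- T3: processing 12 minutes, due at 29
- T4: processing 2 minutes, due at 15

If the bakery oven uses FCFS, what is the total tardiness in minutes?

14

FIFO (arrival order): T1 T2 T3 T4.
T1: 0→5, due 28, tardiness 0
T2: 5→13, due 11, tardiness 2
T3: 13→25, due 29, tardiness 0
T4: 25→27, due 15, tardiness 12
Sum = 0+2+0+12 = 14.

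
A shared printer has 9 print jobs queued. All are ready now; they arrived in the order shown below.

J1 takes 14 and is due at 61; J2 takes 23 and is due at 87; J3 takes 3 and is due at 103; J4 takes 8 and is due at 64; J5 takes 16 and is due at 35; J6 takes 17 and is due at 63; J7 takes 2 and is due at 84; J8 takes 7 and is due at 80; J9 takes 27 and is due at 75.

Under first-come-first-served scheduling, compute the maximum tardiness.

42

FIFO (arrival order): J1 J2 J3 J4 J5 J6 J7 J8 J9.
J1: 0→14, due 61, tardiness 0
J2: 14→37, due 87, tardiness 0
J3: 37→40, due 103, tardiness 0
J4: 40→48, due 64, tardiness 0
J5: 48→64, due 35, tardiness 29
J6: 64→81, due 63, tardiness 18
J7: 81→83, due 84, tardiness 0
J8: 83→90, due 80, tardiness 10
J9: 90→117, due 75, tardiness 42
Maximum = 42.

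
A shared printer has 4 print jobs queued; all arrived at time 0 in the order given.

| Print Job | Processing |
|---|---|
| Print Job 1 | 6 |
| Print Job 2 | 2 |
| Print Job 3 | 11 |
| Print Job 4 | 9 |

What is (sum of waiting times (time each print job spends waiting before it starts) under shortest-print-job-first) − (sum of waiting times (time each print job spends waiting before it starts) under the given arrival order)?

SPT (increasing processing time): Print Job 2 Print Job 1 Print Job 4 Print Job 3.
Print Job 2: waits 0, runs 0→2
Print Job 1: waits 2, runs 2→8
Print Job 4: waits 8, runs 8→17
Print Job 3: waits 17, runs 17→28
Sum = 0+2+8+17 = 27.
FIFO (arrival order): Print Job 1 Print Job 2 Print Job 3 Print Job 4.
Print Job 1: waits 0, runs 0→6
Print Job 2: waits 6, runs 6→8
Print Job 3: waits 8, runs 8→19
Print Job 4: waits 19, runs 19→28
Sum = 0+6+8+19 = 33.
Difference = 27 − 33 = -6.

-6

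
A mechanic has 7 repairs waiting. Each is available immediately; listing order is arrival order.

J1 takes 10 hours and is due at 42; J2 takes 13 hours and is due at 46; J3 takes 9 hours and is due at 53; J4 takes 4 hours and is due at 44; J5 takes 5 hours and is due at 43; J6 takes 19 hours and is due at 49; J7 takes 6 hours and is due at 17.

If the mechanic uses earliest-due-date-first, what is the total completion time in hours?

229

EDD (increasing due date): J7 J1 J5 J4 J2 J6 J3.
J7: 0→6
J1: 6→16
J5: 16→21
J4: 21→25
J2: 25→38
J6: 38→57
J3: 57→66
Sum = 6+16+21+25+38+57+66 = 229.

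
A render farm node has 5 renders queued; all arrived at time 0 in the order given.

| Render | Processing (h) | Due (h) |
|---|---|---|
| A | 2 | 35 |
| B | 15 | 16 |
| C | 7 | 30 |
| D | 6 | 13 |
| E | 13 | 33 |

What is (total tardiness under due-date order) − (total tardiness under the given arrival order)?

-7

EDD (increasing due date): D B C E A.
D: 0→6, due 13, tardiness 0
B: 6→21, due 16, tardiness 5
C: 21→28, due 30, tardiness 0
E: 28→41, due 33, tardiness 8
A: 41→43, due 35, tardiness 8
Sum = 0+5+0+8+8 = 21.
FIFO (arrival order): A B C D E.
A: 0→2, due 35, tardiness 0
B: 2→17, due 16, tardiness 1
C: 17→24, due 30, tardiness 0
D: 24→30, due 13, tardiness 17
E: 30→43, due 33, tardiness 10
Sum = 0+1+0+17+10 = 28.
Difference = 21 − 28 = -7.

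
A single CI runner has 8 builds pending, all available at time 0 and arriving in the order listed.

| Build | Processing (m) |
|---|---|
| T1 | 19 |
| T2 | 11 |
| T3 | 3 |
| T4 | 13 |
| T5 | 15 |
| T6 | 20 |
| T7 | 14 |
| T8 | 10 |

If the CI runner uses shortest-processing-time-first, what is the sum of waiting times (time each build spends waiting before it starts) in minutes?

279

SPT (increasing processing time): T3 T8 T2 T4 T7 T5 T1 T6.
T3: waits 0, runs 0→3
T8: waits 3, runs 3→13
T2: waits 13, runs 13→24
T4: waits 24, runs 24→37
T7: waits 37, runs 37→51
T5: waits 51, runs 51→66
T1: waits 66, runs 66→85
T6: waits 85, runs 85→105
Sum = 0+3+13+24+37+51+66+85 = 279.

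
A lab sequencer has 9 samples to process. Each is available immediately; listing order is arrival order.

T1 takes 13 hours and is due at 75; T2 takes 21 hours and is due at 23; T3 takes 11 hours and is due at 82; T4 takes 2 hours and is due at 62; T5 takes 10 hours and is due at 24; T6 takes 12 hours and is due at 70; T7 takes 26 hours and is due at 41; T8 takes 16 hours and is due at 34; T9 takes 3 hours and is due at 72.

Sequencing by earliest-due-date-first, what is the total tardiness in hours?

160

EDD (increasing due date): T2 T5 T8 T7 T4 T6 T9 T1 T3.
T2: 0→21, due 23, tardiness 0
T5: 21→31, due 24, tardiness 7
T8: 31→47, due 34, tardiness 13
T7: 47→73, due 41, tardiness 32
T4: 73→75, due 62, tardiness 13
T6: 75→87, due 70, tardiness 17
T9: 87→90, due 72, tardiness 18
T1: 90→103, due 75, tardiness 28
T3: 103→114, due 82, tardiness 32
Sum = 0+7+13+32+13+17+18+28+32 = 160.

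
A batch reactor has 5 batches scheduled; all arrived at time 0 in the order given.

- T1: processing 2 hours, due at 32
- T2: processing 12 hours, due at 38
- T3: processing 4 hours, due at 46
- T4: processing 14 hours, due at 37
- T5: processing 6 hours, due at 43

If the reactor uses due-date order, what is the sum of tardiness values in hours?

0

EDD (increasing due date): T1 T4 T2 T5 T3.
T1: 0→2, due 32, tardiness 0
T4: 2→16, due 37, tardiness 0
T2: 16→28, due 38, tardiness 0
T5: 28→34, due 43, tardiness 0
T3: 34→38, due 46, tardiness 0
Sum = 0+0+0+0+0 = 0.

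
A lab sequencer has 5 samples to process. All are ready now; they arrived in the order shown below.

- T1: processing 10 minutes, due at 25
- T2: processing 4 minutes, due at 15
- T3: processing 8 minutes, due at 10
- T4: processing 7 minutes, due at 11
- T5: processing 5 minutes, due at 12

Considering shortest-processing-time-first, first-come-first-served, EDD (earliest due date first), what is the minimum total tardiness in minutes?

28

SPT (increasing processing time): T2 T5 T4 T3 T1.
T2: 0→4, due 15, tardiness 0
T5: 4→9, due 12, tardiness 0
T4: 9→16, due 11, tardiness 5
T3: 16→24, due 10, tardiness 14
T1: 24→34, due 25, tardiness 9
Sum = 0+0+5+14+9 = 28.
FIFO (arrival order): T1 T2 T3 T4 T5.
T1: 0→10, due 25, tardiness 0
T2: 10→14, due 15, tardiness 0
T3: 14→22, due 10, tardiness 12
T4: 22→29, due 11, tardiness 18
T5: 29→34, due 12, tardiness 22
Sum = 0+0+12+18+22 = 52.
EDD (increasing due date): T3 T4 T5 T2 T1.
T3: 0→8, due 10, tardiness 0
T4: 8→15, due 11, tardiness 4
T5: 15→20, due 12, tardiness 8
T2: 20→24, due 15, tardiness 9
T1: 24→34, due 25, tardiness 9
Sum = 0+4+8+9+9 = 30.
SPT 28, FIFO 52, EDD 30 → minimum 28.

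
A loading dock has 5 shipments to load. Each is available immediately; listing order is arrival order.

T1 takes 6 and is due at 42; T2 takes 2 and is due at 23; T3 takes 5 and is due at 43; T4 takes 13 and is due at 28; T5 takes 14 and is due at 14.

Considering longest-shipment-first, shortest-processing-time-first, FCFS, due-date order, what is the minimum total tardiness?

LPT (decreasing processing time): T5 T4 T1 T3 T2.
T5: 0→14, due 14, tardiness 0
T4: 14→27, due 28, tardiness 0
T1: 27→33, due 42, tardiness 0
T3: 33→38, due 43, tardiness 0
T2: 38→40, due 23, tardiness 17
Sum = 0+0+0+0+17 = 17.
SPT (increasing processing time): T2 T3 T1 T4 T5.
T2: 0→2, due 23, tardiness 0
T3: 2→7, due 43, tardiness 0
T1: 7→13, due 42, tardiness 0
T4: 13→26, due 28, tardiness 0
T5: 26→40, due 14, tardiness 26
Sum = 0+0+0+0+26 = 26.
FIFO (arrival order): T1 T2 T3 T4 T5.
T1: 0→6, due 42, tardiness 0
T2: 6→8, due 23, tardiness 0
T3: 8→13, due 43, tardiness 0
T4: 13→26, due 28, tardiness 0
T5: 26→40, due 14, tardiness 26
Sum = 0+0+0+0+26 = 26.
EDD (increasing due date): T5 T2 T4 T1 T3.
T5: 0→14, due 14, tardiness 0
T2: 14→16, due 23, tardiness 0
T4: 16→29, due 28, tardiness 1
T1: 29→35, due 42, tardiness 0
T3: 35→40, due 43, tardiness 0
Sum = 0+0+1+0+0 = 1.
LPT 17, SPT 26, FIFO 26, EDD 1 → minimum 1.

1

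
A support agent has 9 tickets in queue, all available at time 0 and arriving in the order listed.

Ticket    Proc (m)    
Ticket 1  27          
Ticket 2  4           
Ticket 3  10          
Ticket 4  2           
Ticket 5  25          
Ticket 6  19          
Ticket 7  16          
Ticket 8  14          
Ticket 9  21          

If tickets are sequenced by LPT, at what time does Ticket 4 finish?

LPT (decreasing processing time): Ticket 1 Ticket 5 Ticket 9 Ticket 6 Ticket 7 Ticket 8 Ticket 3 Ticket 2 Ticket 4.
Ticket 1: 0→27
Ticket 5: 27→52
Ticket 9: 52→73
Ticket 6: 73→92
Ticket 7: 92→108
Ticket 8: 108→122
Ticket 3: 122→132
Ticket 2: 132→136
Ticket 4: 136→138

138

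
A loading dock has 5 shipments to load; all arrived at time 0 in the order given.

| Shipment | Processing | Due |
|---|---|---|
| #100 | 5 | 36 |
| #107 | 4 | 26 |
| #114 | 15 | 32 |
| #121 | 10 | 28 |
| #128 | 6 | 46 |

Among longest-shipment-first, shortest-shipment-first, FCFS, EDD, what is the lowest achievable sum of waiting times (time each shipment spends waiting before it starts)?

53

LPT (decreasing processing time): #114 #121 #128 #100 #107.
#114: waits 0, runs 0→15
#121: waits 15, runs 15→25
#128: waits 25, runs 25→31
#100: waits 31, runs 31→36
#107: waits 36, runs 36→40
Sum = 0+15+25+31+36 = 107.
SPT (increasing processing time): #107 #100 #128 #121 #114.
#107: waits 0, runs 0→4
#100: waits 4, runs 4→9
#128: waits 9, runs 9→15
#121: waits 15, runs 15→25
#114: waits 25, runs 25→40
Sum = 0+4+9+15+25 = 53.
FIFO (arrival order): #100 #107 #114 #121 #128.
#100: waits 0, runs 0→5
#107: waits 5, runs 5→9
#114: waits 9, runs 9→24
#121: waits 24, runs 24→34
#128: waits 34, runs 34→40
Sum = 0+5+9+24+34 = 72.
EDD (increasing due date): #107 #121 #114 #100 #128.
#107: waits 0, runs 0→4
#121: waits 4, runs 4→14
#114: waits 14, runs 14→29
#100: waits 29, runs 29→34
#128: waits 34, runs 34→40
Sum = 0+4+14+29+34 = 81.
LPT 107, SPT 53, FIFO 72, EDD 81 → minimum 53.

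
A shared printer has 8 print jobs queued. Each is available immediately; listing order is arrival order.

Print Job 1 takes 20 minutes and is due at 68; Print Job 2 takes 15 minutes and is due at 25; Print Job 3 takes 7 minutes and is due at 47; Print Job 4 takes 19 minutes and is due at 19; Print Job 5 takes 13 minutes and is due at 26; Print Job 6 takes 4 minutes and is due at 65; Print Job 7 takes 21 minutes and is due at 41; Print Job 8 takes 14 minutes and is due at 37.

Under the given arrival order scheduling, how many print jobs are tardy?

6

FIFO (arrival order): Print Job 1 Print Job 2 Print Job 3 Print Job 4 Print Job 5 Print Job 6 Print Job 7 Print Job 8.
Print Job 1: 0→20, due 68, tardiness 0
Print Job 2: 20→35, due 25, tardiness 10
Print Job 3: 35→42, due 47, tardiness 0
Print Job 4: 42→61, due 19, tardiness 42
Print Job 5: 61→74, due 26, tardiness 48
Print Job 6: 74→78, due 65, tardiness 13
Print Job 7: 78→99, due 41, tardiness 58
Print Job 8: 99→113, due 37, tardiness 76
Late print jobs: 6.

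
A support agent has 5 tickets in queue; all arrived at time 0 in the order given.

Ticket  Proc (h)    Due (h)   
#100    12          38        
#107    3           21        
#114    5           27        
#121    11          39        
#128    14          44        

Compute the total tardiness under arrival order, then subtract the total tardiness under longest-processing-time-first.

-38

FIFO (arrival order): #100 #107 #114 #121 #128.
#100: 0→12, due 38, tardiness 0
#107: 12→15, due 21, tardiness 0
#114: 15→20, due 27, tardiness 0
#121: 20→31, due 39, tardiness 0
#128: 31→45, due 44, tardiness 1
Sum = 0+0+0+0+1 = 1.
LPT (decreasing processing time): #128 #100 #121 #114 #107.
#128: 0→14, due 44, tardiness 0
#100: 14→26, due 38, tardiness 0
#121: 26→37, due 39, tardiness 0
#114: 37→42, due 27, tardiness 15
#107: 42→45, due 21, tardiness 24
Sum = 0+0+0+15+24 = 39.
Difference = 1 − 39 = -38.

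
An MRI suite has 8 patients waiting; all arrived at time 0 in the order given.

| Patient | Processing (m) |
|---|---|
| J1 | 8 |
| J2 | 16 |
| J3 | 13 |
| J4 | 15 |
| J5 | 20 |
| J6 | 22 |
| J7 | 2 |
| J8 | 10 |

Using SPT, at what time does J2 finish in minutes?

64

SPT (increasing processing time): J7 J1 J8 J3 J4 J2 J5 J6.
J7: 0→2
J1: 2→10
J8: 10→20
J3: 20→33
J4: 33→48
J2: 48→64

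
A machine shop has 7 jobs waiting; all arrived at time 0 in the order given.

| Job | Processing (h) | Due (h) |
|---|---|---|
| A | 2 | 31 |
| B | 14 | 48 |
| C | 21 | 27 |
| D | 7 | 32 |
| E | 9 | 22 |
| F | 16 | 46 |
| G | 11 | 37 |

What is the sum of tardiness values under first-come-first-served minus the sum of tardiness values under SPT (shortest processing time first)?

FIFO (arrival order): A B C D E F G.
A: 0→2, due 31, tardiness 0
B: 2→16, due 48, tardiness 0
C: 16→37, due 27, tardiness 10
D: 37→44, due 32, tardiness 12
E: 44→53, due 22, tardiness 31
F: 53→69, due 46, tardiness 23
G: 69→80, due 37, tardiness 43
Sum = 0+0+10+12+31+23+43 = 119.
SPT (increasing processing time): A D E G B F C.
A: 0→2, due 31, tardiness 0
D: 2→9, due 32, tardiness 0
E: 9→18, due 22, tardiness 0
G: 18→29, due 37, tardiness 0
B: 29→43, due 48, tardiness 0
F: 43→59, due 46, tardiness 13
C: 59→80, due 27, tardiness 53
Sum = 0+0+0+0+0+13+53 = 66.
Difference = 119 − 66 = 53.

53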